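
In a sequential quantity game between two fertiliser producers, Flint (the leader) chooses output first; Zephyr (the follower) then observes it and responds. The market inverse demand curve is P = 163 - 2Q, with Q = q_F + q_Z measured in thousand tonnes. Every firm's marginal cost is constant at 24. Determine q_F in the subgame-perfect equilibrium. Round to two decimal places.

The follower Zephyr best-responds to any q_F: π_Z = (163 - 2Q)q_Z - 24q_Z.
∂π_Z/∂q_Z = 139 - 2q_F - 4q_Z = 0 gives the reaction function q_Z = (139 - 2q_F)/4.
Flint substitutes q_Z(q_F) into its own profit: π_F = q_F(163 - 2q_F - (139 - 2q_F)/2) - 24q_F = (187/2 - q_F)q_F - 24q_F.
Leader FOC: 139/2 - 2q_F = 0, so q_F = 139/4.
Then q_Z = (139 - 2·(139/4))/4 = 139/8.

34.75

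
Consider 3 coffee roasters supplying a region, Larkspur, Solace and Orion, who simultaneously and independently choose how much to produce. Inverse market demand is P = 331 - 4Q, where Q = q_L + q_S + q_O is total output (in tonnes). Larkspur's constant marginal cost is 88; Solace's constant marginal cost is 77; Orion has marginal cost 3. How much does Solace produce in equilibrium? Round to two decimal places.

11.94

Larkspur's profit: π_L = (331 - 4Q)q_L - (88q_L). Setting ∂π_L/∂q_L = 0: 243 - 8q_L - 4(q_S + q_O) = 0.
Solace's profit: π_S = (331 - 4Q)q_S - (77q_S). Setting ∂π_S/∂q_S = 0: 254 - 8q_S - 4(q_L + q_O) = 0.
Orion's first-order condition: 328 - 8q_O - 4(q_L + q_S) = 0.
Adding the 3 first-order conditions: 825 − 16Q = 0, so Q = 825/16.
Back-substituting: q_L = (243 − 825/4)/4 = 147/16, q_S = (254 − 825/4)/4 = 191/16, q_O = (328 − 825/4)/4 = 487/16.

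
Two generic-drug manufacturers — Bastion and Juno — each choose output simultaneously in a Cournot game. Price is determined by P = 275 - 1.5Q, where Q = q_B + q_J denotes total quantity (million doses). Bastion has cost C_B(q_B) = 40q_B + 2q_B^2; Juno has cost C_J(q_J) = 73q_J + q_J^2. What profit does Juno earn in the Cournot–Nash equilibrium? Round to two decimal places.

2626.38

Bastion's profit: π_B = (275 - 1.5Q)q_B - (40q_B + 2q_B²). Setting ∂π_B/∂q_B = 0: 235 - 7q_B - (3/2)(q_J) = 0.
Juno's first-order condition: 202 - 5q_J - (3/2)(q_B) = 0.
Best responses: q_B = (235 - (3/2)q_J)/7, q_J = (202 - (3/2)q_B)/5.
Substituting one into the other gives q_B = 26.6260 and q_J = 32.4122.
Price P = 275 - (3/2)·59.0382 = 186.4427.
Juno's profit: 186.4427·32.4122 - 73·32.4122 - 32.4122² = 2626.3790.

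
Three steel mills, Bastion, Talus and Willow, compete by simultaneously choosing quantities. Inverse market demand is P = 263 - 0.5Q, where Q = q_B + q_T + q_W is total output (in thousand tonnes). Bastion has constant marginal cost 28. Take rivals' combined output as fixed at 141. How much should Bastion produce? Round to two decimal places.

164.50

With rivals' combined output fixed at 141, Bastion's profit is π_B = (263 - (1/2)·141 - (1/2)q_B)q_B - (28q_B) = (385/2 - (1/2)q_B)q_B - (28q_B).
∂π_B/∂q_B = 329/2 - q_B = 0, so q_B = 329/2.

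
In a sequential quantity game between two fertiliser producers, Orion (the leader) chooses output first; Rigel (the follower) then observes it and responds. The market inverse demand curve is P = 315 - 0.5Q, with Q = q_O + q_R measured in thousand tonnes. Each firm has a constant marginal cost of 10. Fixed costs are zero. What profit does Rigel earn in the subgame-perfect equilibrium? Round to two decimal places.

The follower Rigel best-responds to any q_O: π_R = (315 - 0.5Q)q_R - 10q_R.
Follower FOC: 305 - (1/2)q_O - q_R = 0, so q_R(q_O) = (305 - (1/2)q_O).
The leader anticipates this reaction. Substituting into P = 315 - 0.5Q gives P = 325/2 - (1/4)q_O, so π_O = (325/2 - (1/4)q_O)q_O - 10q_O.
The leader's first-order condition 305/2 - (1/2)q_O = 0 yields q_O = 305.
Then q_R = (305 - (1/2)·305) = 305/2.
Price P = 315 - (1/2)·(915/2) = 345/4.
Rigel's profit: (345/4 - 10)·(305/2) = 11628.1250.

11628.13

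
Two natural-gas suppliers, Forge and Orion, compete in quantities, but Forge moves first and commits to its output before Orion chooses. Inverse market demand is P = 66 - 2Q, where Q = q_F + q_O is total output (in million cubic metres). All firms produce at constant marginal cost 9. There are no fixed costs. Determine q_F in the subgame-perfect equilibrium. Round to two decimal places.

14.25

Solve by backward induction. Given q_F, the follower Orion maximises π_O = (66 - 2q_F - 2q_O)q_O - 9q_O.
∂π_O/∂q_O = 57 - 2q_F - 4q_O = 0 gives the reaction function q_O = (57 - 2q_F)/4.
The leader anticipates this reaction. Substituting into P = 66 - 2Q gives P = 75/2 - q_F, so π_F = (75/2 - q_F)q_F - 9q_F.
The leader's first-order condition 57/2 - 2q_F = 0 yields q_F = 57/4.
Then q_O = (57 - 2·(57/4))/4 = 57/8.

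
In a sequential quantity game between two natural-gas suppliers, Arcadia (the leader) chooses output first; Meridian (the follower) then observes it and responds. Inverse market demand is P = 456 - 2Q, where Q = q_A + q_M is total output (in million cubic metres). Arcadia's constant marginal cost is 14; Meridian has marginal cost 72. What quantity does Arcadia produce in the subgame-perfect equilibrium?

125

The follower Meridian best-responds to any q_A: π_M = (456 - 2Q)q_M - 72q_M.
Setting the follower's marginal profit to zero, 384 - 2q_A - 4q_M = 0, i.e. q_M = (384 - 2q_A)/4.
The leader anticipates this reaction. Substituting into P = 456 - 2Q gives P = 264 - q_A, so π_A = (264 - q_A)q_A - 14q_A.
Maximising: ∂π_A/∂q_A = 250 - 2q_A = 0, giving q_A = 125.
Then q_M = (384 - 2·125)/4 = 67/2.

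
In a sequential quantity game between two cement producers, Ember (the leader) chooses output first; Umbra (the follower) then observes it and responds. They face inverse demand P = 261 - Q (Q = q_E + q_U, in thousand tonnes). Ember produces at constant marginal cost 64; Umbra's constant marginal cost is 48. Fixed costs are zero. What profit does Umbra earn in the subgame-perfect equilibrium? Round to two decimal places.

3751.56

The follower Umbra best-responds to any q_E: π_U = (261 - Q)q_U - 48q_U.
Setting the follower's marginal profit to zero, 213 - q_E - 2q_U = 0, i.e. q_U = (213 - q_E)/2.
The leader anticipates this reaction. Substituting into P = 261 - Q gives P = 309/2 - (1/2)q_E, so π_E = (309/2 - (1/2)q_E)q_E - 64q_E.
The leader's first-order condition 181/2 - q_E = 0 yields q_E = 181/2.
Then q_U = (213 - 181/2)/2 = 245/4.
Price P = 261 - 607/4 = 437/4.
Umbra's profit: (437/4 - 48)·(245/4) = 3751.5625.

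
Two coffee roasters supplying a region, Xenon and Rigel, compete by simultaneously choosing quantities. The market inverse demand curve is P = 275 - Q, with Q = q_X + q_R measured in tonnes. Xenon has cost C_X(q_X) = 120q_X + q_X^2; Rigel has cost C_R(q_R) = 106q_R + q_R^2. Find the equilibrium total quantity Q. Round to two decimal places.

64.80

Xenon's profit: π_X = (275 - Q)q_X - (120q_X + q_X²). Setting ∂π_X/∂q_X = 0: 155 - 4q_X - (q_R) = 0.
Rigel's profit: π_R = (275 - Q)q_R - (106q_R + q_R²). Setting ∂π_R/∂q_R = 0: 169 - 4q_R - (q_X) = 0.
Best responses: q_X = (155 - q_R)/4, q_R = (169 - q_X)/4.
Solving the pair: q_X = 451/15, q_R = 521/15.
Total output Q = 451/15 + 521/15 = 324/5.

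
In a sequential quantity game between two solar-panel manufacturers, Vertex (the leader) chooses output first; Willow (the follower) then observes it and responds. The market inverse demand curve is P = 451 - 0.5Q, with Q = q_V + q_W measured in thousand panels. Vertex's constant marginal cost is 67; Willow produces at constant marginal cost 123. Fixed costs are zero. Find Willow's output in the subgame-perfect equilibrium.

108

The follower Willow best-responds to any q_V: π_W = (451 - 0.5Q)q_W - 123q_W.
Setting the follower's marginal profit to zero, 328 - (1/2)q_V - q_W = 0, i.e. q_W = (328 - (1/2)q_V).
Vertex substitutes q_W(q_V) into its own profit: π_V = q_V(451 - (1/2)q_V - (328 - (1/2)q_V)/2) - 67q_V = (287 - (1/4)q_V)q_V - 67q_V.
The leader's first-order condition 220 - (1/2)q_V = 0 yields q_V = 440.
Then q_W = (328 - (1/2)·440) = 108.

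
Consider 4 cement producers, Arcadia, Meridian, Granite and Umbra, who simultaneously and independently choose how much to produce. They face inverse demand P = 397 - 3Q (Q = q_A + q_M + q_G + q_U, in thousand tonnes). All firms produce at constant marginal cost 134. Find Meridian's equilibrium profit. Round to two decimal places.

A representative firm's profit is π_i = q_i(397 - 3Q) - 134q_i.
Setting ∂π_i/∂q_i = 0 with rivals' quantities fixed: 263 - 6q_i - 3·Σ_{j≠i} q_j = 0.
With identical firms every q_j equals q_i, so Σ_{j≠i} q_j = 3q_i and 263 = 15q_i, giving q_i = 263/15.
Price P = 397 - 3·(1052/15) = 933/5.
Meridian's profit: (933/5 - 134)·(263/15) = 922.2533.

922.25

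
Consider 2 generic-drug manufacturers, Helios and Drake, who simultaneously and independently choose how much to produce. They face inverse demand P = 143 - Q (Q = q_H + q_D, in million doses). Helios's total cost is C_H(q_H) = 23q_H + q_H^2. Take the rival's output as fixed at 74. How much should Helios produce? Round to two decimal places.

11.50

With the rival's output fixed at 74, Helios's profit is π_H = (143 - 74 - q_H)q_H - (23q_H + q_H²) = (69 - q_H)q_H - (23q_H + q_H²).
∂π_H/∂q_H = 46 - 4q_H = 0, so q_H = 23/2.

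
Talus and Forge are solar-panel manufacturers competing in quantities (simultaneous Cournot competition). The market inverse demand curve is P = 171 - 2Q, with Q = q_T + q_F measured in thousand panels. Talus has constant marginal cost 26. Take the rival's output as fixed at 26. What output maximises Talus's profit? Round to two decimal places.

23.25

With the rival's output fixed at 26, Talus's profit is π_T = (171 - 2·26 - 2q_T)q_T - (26q_T) = (119 - 2q_T)q_T - (26q_T).
∂π_T/∂q_T = 93 - 4q_T = 0, so q_T = 93/4.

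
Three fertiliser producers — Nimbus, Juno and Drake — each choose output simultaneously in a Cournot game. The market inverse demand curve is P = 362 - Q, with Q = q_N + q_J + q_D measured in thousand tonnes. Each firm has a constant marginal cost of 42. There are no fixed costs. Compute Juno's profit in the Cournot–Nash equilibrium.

6400

Each firm earns π_i = (362 - Q)q_i - 42q_i.
Setting ∂π_i/∂q_i = 0 with rivals' quantities fixed: 320 - 2q_i - Σ_{j≠i} q_j = 0.
With identical firms every q_j equals q_i, so Σ_{j≠i} q_j = 2q_i and 320 = 4q_i, giving q_i = 80.
Price P = 362 - 240 = 122.
Juno's profit: (122 - 42)·80 = 6400.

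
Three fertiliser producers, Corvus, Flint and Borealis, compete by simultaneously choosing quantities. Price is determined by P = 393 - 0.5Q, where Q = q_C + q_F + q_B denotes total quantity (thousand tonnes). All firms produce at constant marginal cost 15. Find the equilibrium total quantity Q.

567

A representative firm's profit is π_i = q_i(393 - 0.5Q) - 15q_i.
First-order condition (treating rivals' output as given): 378 - q_i - (1/2)·Σ_{j≠i} q_j = 0.
With identical firms every q_j equals q_i, so Σ_{j≠i} q_j = 2q_i and 378 = 2q_i, giving q_i = 189.
Total output Q = 189 + 189 + 189 = 567.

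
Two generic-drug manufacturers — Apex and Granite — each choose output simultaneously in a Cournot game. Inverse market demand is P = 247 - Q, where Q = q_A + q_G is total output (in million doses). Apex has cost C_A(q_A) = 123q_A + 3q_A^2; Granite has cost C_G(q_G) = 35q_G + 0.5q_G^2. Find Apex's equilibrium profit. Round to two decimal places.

193.57

Apex's profit: π_A = (247 - Q)q_A - (123q_A + 3q_A²). Setting ∂π_A/∂q_A = 0: 124 - 8q_A - (q_G) = 0.
Granite's first-order condition: 212 - 3q_G - (q_A) = 0.
Rearranging gives the reaction functions q_A = (124 - q_G)/8 and q_G = (212 - q_A)/3.
Solving the pair: q_A = 160/23, q_G = 1572/23.
Price P = 247 - 1732/23 = 171.6957.
Apex's profit: 171.6957·(160/23) - 123·(160/23) - 3(160/23)² = 193.5728.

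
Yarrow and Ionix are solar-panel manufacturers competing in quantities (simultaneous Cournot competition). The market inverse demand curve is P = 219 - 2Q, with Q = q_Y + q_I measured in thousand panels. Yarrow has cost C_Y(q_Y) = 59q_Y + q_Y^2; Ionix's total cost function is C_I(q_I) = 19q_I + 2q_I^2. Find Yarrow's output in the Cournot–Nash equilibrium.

20

Yarrow's profit: π_Y = (219 - 2Q)q_Y - (59q_Y + q_Y²). Setting ∂π_Y/∂q_Y = 0: 160 - 6q_Y - 2(q_I) = 0.
Ionix's profit: π_I = (219 - 2Q)q_I - (19q_I + 2q_I²). Setting ∂π_I/∂q_I = 0: 200 - 8q_I - 2(q_Y) = 0.
Best responses: q_Y = (160 - 2q_I)/6, q_I = (200 - 2q_Y)/8.
Solving the pair: q_Y = 20, q_I = 20.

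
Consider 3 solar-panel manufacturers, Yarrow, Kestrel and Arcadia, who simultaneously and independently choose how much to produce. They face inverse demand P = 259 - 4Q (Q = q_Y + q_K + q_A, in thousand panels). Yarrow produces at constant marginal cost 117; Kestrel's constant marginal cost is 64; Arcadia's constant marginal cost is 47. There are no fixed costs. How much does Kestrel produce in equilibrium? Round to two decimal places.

Yarrow's profit: π_Y = (259 - 4Q)q_Y - (117q_Y). Setting ∂π_Y/∂q_Y = 0: 142 - 8q_Y - 4(q_K + q_A) = 0.
Kestrel's profit: π_K = (259 - 4Q)q_K - (64q_K). Setting ∂π_K/∂q_K = 0: 195 - 8q_K - 4(q_Y + q_A) = 0.
Arcadia's profit: π_A = (259 - 4Q)q_A - (47q_A). Setting ∂π_A/∂q_A = 0: 212 - 8q_A - 4(q_Y + q_K) = 0.
Adding the 3 first-order conditions: 549 − 16Q = 0, so Q = 549/16.
Back-substituting: q_Y = (142 − 549/4)/4 = 19/16, q_K = (195 − 549/4)/4 = 231/16, q_A = (212 − 549/4)/4 = 299/16.

14.44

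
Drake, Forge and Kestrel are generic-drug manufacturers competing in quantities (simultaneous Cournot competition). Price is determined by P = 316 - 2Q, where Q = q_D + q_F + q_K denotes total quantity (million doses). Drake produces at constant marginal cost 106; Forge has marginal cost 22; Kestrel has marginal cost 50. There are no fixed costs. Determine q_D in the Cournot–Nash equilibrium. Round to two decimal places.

Drake's profit: π_D = (316 - 2Q)q_D - (106q_D). Setting ∂π_D/∂q_D = 0: 210 - 4q_D - 2(q_F + q_K) = 0.
Forge's profit: π_F = (316 - 2Q)q_F - (22q_F). Setting ∂π_F/∂q_F = 0: 294 - 4q_F - 2(q_D + q_K) = 0.
Kestrel's profit: π_K = (316 - 2Q)q_K - (50q_K). Setting ∂π_K/∂q_K = 0: 266 - 4q_K - 2(q_D + q_F) = 0.
Adding the 3 conditions: 770 − 4Q − 4Q = 0, i.e. Q = 385/4.
Back-substituting: q_D = (210 − 385/2)/2 = 35/4, q_F = (294 − 385/2)/2 = 203/4, q_K = (266 − 385/2)/2 = 147/4.

8.75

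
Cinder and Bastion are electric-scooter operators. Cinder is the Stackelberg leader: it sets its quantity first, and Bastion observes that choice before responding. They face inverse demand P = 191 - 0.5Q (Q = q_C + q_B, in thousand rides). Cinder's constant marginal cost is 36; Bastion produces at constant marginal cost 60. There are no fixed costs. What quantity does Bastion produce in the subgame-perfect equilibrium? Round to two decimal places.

Solve by backward induction. Given q_C, the follower Bastion maximises π_B = (191 - (1/2)q_C - (1/2)q_B)q_B - 60q_B.
∂π_B/∂q_B = 131 - (1/2)q_C - q_B = 0 gives the reaction function q_B = (131 - (1/2)q_C).
Cinder substitutes q_B(q_C) into its own profit: π_C = q_C(191 - (1/2)q_C - (131 - (1/2)q_C)/2) - 36q_C = (251/2 - (1/4)q_C)q_C - 36q_C.
The leader's first-order condition 179/2 - (1/2)q_C = 0 yields q_C = 179.
Then q_B = (131 - (1/2)·179) = 83/2.

41.50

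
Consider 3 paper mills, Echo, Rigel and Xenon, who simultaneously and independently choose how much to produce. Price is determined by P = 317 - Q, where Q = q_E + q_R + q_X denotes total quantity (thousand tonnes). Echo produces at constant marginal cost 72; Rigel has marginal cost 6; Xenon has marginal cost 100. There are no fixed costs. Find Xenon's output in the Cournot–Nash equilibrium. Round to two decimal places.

23.75

Echo's profit: π_E = (317 - Q)q_E - (72q_E). Setting ∂π_E/∂q_E = 0: 245 - 2q_E - (q_R + q_X) = 0.
Rigel's first-order condition: 311 - 2q_R - (q_E + q_X) = 0.
Xenon's first-order condition: 217 - 2q_X - (q_E + q_R) = 0.
Adding the 3 conditions: 773 − 2Q − 2Q = 0, i.e. Q = 773/4.
Back-substituting: q_E = (245 − 773/4) = 207/4, q_R = (311 − 773/4) = 471/4, q_X = (217 − 773/4) = 95/4.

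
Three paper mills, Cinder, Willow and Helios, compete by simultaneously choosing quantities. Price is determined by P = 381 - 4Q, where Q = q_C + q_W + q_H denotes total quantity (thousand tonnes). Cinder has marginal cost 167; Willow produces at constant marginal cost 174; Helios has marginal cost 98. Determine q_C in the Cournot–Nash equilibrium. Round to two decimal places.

Cinder's profit: π_C = (381 - 4Q)q_C - (167q_C). Setting ∂π_C/∂q_C = 0: 214 - 8q_C - 4(q_W + q_H) = 0.
Willow's profit: π_W = (381 - 4Q)q_W - (174q_W). Setting ∂π_W/∂q_W = 0: 207 - 8q_W - 4(q_C + q_H) = 0.
Helios's first-order condition: 283 - 8q_H - 4(q_C + q_W) = 0.
Adding the 3 conditions: 704 − 8Q − 8Q = 0, i.e. Q = 44.
Back-substituting: q_C = (214 − 176)/4 = 19/2, q_W = (207 − 176)/4 = 31/4, q_H = (283 − 176)/4 = 107/4.

9.50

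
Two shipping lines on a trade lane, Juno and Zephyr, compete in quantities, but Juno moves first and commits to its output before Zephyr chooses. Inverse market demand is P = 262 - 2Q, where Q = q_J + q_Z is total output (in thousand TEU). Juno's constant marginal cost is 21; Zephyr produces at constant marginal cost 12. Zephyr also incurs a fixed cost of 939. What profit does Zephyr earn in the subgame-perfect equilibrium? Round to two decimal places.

The follower Zephyr best-responds to any q_J: π_Z = (262 - 2Q)q_Z - 12q_Z.
∂π_Z/∂q_Z = 250 - 2q_J - 4q_Z = 0 gives the reaction function q_Z = (250 - 2q_J)/4.
The leader anticipates this reaction. Substituting into P = 262 - 2Q gives P = 137 - q_J, so π_J = (137 - q_J)q_J - 21q_J.
Leader FOC: 116 - 2q_J = 0, so q_J = 58.
Then q_Z = (250 - 2·58)/4 = 67/2.
Price P = 262 - 2·(183/2) = 79.
Zephyr's profit: (79 - 12)·(67/2) - 939 = 1305.5000.

1305.50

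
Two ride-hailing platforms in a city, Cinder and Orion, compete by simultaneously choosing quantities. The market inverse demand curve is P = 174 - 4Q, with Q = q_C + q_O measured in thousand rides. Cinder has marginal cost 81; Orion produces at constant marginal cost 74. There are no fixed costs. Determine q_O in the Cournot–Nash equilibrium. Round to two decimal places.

8.92

Cinder's profit: π_C = (174 - 4Q)q_C - (81q_C). Setting ∂π_C/∂q_C = 0: 93 - 8q_C - 4(q_O) = 0.
Orion's first-order condition: 100 - 8q_O - 4(q_C) = 0.
Best responses: q_C = (93 - 4q_O)/8, q_O = (100 - 4q_C)/8.
Substituting one into the other gives q_C = 43/6 and q_O = 107/12.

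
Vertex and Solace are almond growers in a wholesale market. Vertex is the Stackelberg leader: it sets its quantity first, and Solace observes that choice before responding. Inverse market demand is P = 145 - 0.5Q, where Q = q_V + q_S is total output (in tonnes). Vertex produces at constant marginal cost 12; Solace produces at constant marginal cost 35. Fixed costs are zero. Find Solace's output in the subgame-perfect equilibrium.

32

Solve by backward induction. Given q_V, the follower Solace maximises π_S = (145 - (1/2)q_V - (1/2)q_S)q_S - 35q_S.
∂π_S/∂q_S = 110 - (1/2)q_V - q_S = 0 gives the reaction function q_S = (110 - (1/2)q_V).
The leader anticipates this reaction. Substituting into P = 145 - 0.5Q gives P = 90 - (1/4)q_V, so π_V = (90 - (1/4)q_V)q_V - 12q_V.
Leader FOC: 78 - (1/2)q_V = 0, so q_V = 156.
Then q_S = (110 - (1/2)·156) = 32.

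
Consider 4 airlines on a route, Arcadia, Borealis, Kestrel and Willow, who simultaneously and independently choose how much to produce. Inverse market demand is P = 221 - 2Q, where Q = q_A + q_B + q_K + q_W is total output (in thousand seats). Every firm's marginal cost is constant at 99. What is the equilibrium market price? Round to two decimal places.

123.40

A representative firm's profit is π_i = q_i(221 - 2Q) - 99q_i.
First-order condition (treating rivals' output as given): 122 - 4q_i - 2·Σ_{j≠i} q_j = 0.
With identical firms every q_j equals q_i, so Σ_{j≠i} q_j = 3q_i and 122 = 10q_i, giving q_i = 61/5.
Total output Q = 244/5, so price P = 221 - 2·(244/5) = 617/5.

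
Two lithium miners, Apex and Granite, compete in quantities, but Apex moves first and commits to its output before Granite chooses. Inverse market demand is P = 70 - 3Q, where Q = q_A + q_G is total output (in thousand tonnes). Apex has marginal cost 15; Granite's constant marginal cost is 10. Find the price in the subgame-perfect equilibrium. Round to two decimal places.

Solve by backward induction. Given q_A, the follower Granite maximises π_G = (70 - 3q_A - 3q_G)q_G - 10q_G.
Follower FOC: 60 - 3q_A - 6q_G = 0, so q_G(q_A) = (60 - 3q_A)/6.
The leader anticipates this reaction. Substituting into P = 70 - 3Q gives P = 40 - (3/2)q_A, so π_A = (40 - (3/2)q_A)q_A - 15q_A.
Maximising: ∂π_A/∂q_A = 25 - 3q_A = 0, giving q_A = 25/3.
Then q_G = (60 - 3·(25/3))/6 = 35/6.
Total output Q = 85/6, so price P = 70 - 3·(85/6) = 55/2.

27.50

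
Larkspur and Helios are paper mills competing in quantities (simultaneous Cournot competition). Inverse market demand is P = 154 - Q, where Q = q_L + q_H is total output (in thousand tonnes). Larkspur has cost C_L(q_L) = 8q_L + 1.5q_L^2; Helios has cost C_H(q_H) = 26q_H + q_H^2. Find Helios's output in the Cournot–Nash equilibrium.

Larkspur's profit: π_L = (154 - Q)q_L - (8q_L + (3/2)q_L²). Setting ∂π_L/∂q_L = 0: 146 - 5q_L - (q_H) = 0.
Helios's profit: π_H = (154 - Q)q_H - (26q_H + q_H²). Setting ∂π_H/∂q_H = 0: 128 - 4q_H - (q_L) = 0.
Rearranging gives the reaction functions q_L = (146 - q_H)/5 and q_H = (128 - q_L)/4.
Substituting one into the other gives q_L = 24 and q_H = 26.

26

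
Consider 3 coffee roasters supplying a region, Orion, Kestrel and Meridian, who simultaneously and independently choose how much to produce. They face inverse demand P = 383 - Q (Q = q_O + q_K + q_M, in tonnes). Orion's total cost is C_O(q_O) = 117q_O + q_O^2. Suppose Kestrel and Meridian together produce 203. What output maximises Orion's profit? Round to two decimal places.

15.75

With rivals' combined output fixed at 203, Orion's profit is π_O = (383 - 203 - q_O)q_O - (117q_O + q_O²) = (180 - q_O)q_O - (117q_O + q_O²).
∂π_O/∂q_O = 63 - 4q_O = 0, so q_O = 63/4.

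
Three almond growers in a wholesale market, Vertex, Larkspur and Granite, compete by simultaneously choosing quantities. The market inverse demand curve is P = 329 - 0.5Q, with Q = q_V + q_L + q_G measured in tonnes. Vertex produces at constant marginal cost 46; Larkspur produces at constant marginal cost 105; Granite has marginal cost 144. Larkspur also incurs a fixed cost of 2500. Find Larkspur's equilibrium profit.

Vertex's profit: π_V = (329 - 0.5Q)q_V - (46q_V). Setting ∂π_V/∂q_V = 0: 283 - q_V - (1/2)(q_L + q_G) = 0.
Larkspur's profit: π_L = (329 - 0.5Q)q_L - (105q_L). Setting ∂π_L/∂q_L = 0: 224 - q_L - (1/2)(q_V + q_G) = 0.
Granite's profit: π_G = (329 - 0.5Q)q_G - (144q_G). Setting ∂π_G/∂q_G = 0: 185 - q_G - (1/2)(q_V + q_L) = 0.
Summing all 3 equations gives 692 − 2Q = 0, hence Q = 346.
Back-substituting: q_V = (283 − 173)/(1/2) = 220, q_L = (224 − 173)/(1/2) = 102, q_G = (185 − 173)/(1/2) = 24.
Price P = 329 - (1/2)·346 = 156.
Larkspur's profit: (156 - 105)·102 - 2500 = 2702.

2702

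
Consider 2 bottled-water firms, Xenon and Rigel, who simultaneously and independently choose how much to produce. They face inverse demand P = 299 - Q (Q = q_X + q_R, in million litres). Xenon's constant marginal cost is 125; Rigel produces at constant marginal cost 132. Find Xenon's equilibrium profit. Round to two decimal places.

Xenon's profit: π_X = (299 - Q)q_X - (125q_X). Setting ∂π_X/∂q_X = 0: 174 - 2q_X - (q_R) = 0.
Rigel's profit: π_R = (299 - Q)q_R - (132q_R). Setting ∂π_R/∂q_R = 0: 167 - 2q_R - (q_X) = 0.
Best responses: q_X = (174 - q_R)/2, q_R = (167 - q_X)/2.
Solving the pair: q_X = 181/3, q_R = 160/3.
Price P = 299 - 341/3 = 556/3.
Xenon's profit: (556/3 - 125)·(181/3) = 3640.1111.

3640.11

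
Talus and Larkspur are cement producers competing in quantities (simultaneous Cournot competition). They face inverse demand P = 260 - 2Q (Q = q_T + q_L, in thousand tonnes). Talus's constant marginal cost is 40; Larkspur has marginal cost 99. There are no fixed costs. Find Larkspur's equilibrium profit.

Talus's profit: π_T = (260 - 2Q)q_T - (40q_T). Setting ∂π_T/∂q_T = 0: 220 - 4q_T - 2(q_L) = 0.
Larkspur's profit: π_L = (260 - 2Q)q_L - (99q_L). Setting ∂π_L/∂q_L = 0: 161 - 4q_L - 2(q_T) = 0.
Best responses: q_T = (220 - 2q_L)/4, q_L = (161 - 2q_T)/4.
Solving the pair: q_T = 93/2, q_L = 17.
Price P = 260 - 2·(127/2) = 133.
Larkspur's profit: (133 - 99)·17 = 578.

578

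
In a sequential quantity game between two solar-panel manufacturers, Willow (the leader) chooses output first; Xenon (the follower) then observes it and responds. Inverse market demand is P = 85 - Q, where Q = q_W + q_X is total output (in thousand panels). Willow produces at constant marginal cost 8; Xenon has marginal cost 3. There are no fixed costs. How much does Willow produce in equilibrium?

36

Solve by backward induction. Given q_W, the follower Xenon maximises π_X = (85 - q_W - q_X)q_X - 3q_X.
Setting the follower's marginal profit to zero, 82 - q_W - 2q_X = 0, i.e. q_X = (82 - q_W)/2.
The leader anticipates this reaction. Substituting into P = 85 - Q gives P = 44 - (1/2)q_W, so π_W = (44 - (1/2)q_W)q_W - 8q_W.
Maximising: ∂π_W/∂q_W = 36 - q_W = 0, giving q_W = 36.
Then q_X = (82 - 36)/2 = 23.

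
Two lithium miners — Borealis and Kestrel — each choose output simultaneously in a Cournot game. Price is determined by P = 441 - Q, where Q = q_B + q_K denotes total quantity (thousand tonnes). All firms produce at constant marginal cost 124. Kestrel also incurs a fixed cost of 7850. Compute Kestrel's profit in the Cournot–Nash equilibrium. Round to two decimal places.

A representative firm's profit is π_i = q_i(441 - Q) - 124q_i.
First-order condition (treating rivals' output as given): 317 - 2q_i - q_j = 0.
With identical firms every q_j equals q_i, so q_j = q_i and 317 = 3q_i, giving q_i = 317/3.
Price P = 441 - 634/3 = 689/3.
Kestrel's profit: (689/3 - 124)·(317/3) - 7850 = 3315.4444.

3315.44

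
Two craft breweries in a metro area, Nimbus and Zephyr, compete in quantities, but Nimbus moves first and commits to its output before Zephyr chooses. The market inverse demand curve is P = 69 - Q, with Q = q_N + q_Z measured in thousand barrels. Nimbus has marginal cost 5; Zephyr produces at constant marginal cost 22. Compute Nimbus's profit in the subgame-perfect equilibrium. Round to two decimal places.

Solve by backward induction. Given q_N, the follower Zephyr maximises π_Z = (69 - q_N - q_Z)q_Z - 22q_Z.
Setting the follower's marginal profit to zero, 47 - q_N - 2q_Z = 0, i.e. q_Z = (47 - q_N)/2.
The leader anticipates this reaction. Substituting into P = 69 - Q gives P = 91/2 - (1/2)q_N, so π_N = (91/2 - (1/2)q_N)q_N - 5q_N.
Leader FOC: 81/2 - q_N = 0, so q_N = 81/2.
Then q_Z = (47 - 81/2)/2 = 13/4.
Price P = 69 - 175/4 = 101/4.
Nimbus's profit: (101/4 - 5)·(81/2) = 820.1250.

820.13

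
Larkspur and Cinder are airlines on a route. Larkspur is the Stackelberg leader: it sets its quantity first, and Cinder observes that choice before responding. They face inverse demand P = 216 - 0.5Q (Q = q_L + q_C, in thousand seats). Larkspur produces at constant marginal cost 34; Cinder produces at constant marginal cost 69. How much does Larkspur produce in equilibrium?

217

The follower Cinder best-responds to any q_L: π_C = (216 - 0.5Q)q_C - 69q_C.
∂π_C/∂q_C = 147 - (1/2)q_L - q_C = 0 gives the reaction function q_C = (147 - (1/2)q_L).
Larkspur substitutes q_C(q_L) into its own profit: π_L = q_L(216 - (1/2)q_L - (147 - (1/2)q_L)/2) - 34q_L = (285/2 - (1/4)q_L)q_L - 34q_L.
Maximising: ∂π_L/∂q_L = 217/2 - (1/2)q_L = 0, giving q_L = 217.
Then q_C = (147 - (1/2)·217) = 77/2.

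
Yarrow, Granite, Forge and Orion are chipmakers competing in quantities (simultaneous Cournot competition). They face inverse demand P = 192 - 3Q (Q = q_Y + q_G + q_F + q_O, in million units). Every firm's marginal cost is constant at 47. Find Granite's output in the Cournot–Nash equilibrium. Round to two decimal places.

9.67

A representative firm's profit is π_i = q_i(192 - 3Q) - 47q_i.
First-order condition (treating rivals' output as given): 145 - 6q_i - 3·Σ_{j≠i} q_j = 0.
By symmetry each firm produces the same amount; substituting Σ_{j≠i} q_j = 3q_i yields q_i = 145/15 = 29/3.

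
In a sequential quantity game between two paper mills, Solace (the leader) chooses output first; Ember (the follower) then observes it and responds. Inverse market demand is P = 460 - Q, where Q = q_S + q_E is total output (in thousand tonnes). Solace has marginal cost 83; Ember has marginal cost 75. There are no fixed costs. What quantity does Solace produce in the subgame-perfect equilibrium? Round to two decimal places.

The follower Ember best-responds to any q_S: π_E = (460 - Q)q_E - 75q_E.
Setting the follower's marginal profit to zero, 385 - q_S - 2q_E = 0, i.e. q_E = (385 - q_S)/2.
Solace substitutes q_E(q_S) into its own profit: π_S = q_S(460 - q_S - (385 - q_S)/2) - 83q_S = (535/2 - (1/2)q_S)q_S - 83q_S.
Leader FOC: 369/2 - q_S = 0, so q_S = 369/2.
Then q_E = (385 - 369/2)/2 = 401/4.

184.50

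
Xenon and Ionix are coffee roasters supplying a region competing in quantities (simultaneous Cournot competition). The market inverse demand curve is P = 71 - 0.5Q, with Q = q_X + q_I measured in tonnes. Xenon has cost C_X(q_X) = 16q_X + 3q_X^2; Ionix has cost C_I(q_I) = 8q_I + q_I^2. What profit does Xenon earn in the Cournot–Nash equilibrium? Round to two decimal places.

144.88

Xenon's profit: π_X = (71 - 0.5Q)q_X - (16q_X + 3q_X²). Setting ∂π_X/∂q_X = 0: 55 - 7q_X - (1/2)(q_I) = 0.
Ionix's profit: π_I = (71 - 0.5Q)q_I - (8q_I + q_I²). Setting ∂π_I/∂q_I = 0: 63 - 3q_I - (1/2)(q_X) = 0.
So q_X = (55 - (1/2)q_I)/7 and q_I = (63 - (1/2)q_X)/3.
Solving the pair: q_X = 534/83, q_I = 1654/83.
Price P = 71 - (1/2)·26.3614 = 57.8193.
Xenon's profit: 57.8193·(534/83) - 16·(534/83) - 3(534/83)² = 144.8753.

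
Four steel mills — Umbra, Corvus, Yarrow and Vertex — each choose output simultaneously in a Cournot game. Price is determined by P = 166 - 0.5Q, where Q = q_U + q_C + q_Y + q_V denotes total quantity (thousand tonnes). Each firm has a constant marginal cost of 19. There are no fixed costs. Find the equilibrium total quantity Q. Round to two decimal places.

235.20

Each firm earns π_i = (166 - 0.5Q)q_i - 19q_i.
Setting ∂π_i/∂q_i = 0 with rivals' quantities fixed: 147 - q_i - (1/2)·Σ_{j≠i} q_j = 0.
With identical firms every q_j equals q_i, so Σ_{j≠i} q_j = 3q_i and 147 = (5/2)q_i, giving q_i = 294/5.
Total output Q = 294/5 + 294/5 + 294/5 + 294/5 = 1176/5.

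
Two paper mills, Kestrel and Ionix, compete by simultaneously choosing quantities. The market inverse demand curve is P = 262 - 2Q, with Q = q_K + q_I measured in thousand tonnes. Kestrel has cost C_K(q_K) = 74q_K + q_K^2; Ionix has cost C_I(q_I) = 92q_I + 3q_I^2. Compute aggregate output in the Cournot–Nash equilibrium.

Kestrel's profit: π_K = (262 - 2Q)q_K - (74q_K + q_K²). Setting ∂π_K/∂q_K = 0: 188 - 6q_K - 2(q_I) = 0.
Ionix's first-order condition: 170 - 10q_I - 2(q_K) = 0.
Best responses: q_K = (188 - 2q_I)/6, q_I = (170 - 2q_K)/10.
Substituting one into the other gives q_K = 55/2 and q_I = 23/2.
Total output Q = 55/2 + 23/2 = 39.

39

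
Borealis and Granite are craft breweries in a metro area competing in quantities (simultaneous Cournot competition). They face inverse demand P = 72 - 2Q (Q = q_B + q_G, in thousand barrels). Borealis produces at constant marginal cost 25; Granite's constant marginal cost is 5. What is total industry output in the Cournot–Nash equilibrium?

Borealis's profit: π_B = (72 - 2Q)q_B - (25q_B). Setting ∂π_B/∂q_B = 0: 47 - 4q_B - 2(q_G) = 0.
Granite's profit: π_G = (72 - 2Q)q_G - (5q_G). Setting ∂π_G/∂q_G = 0: 67 - 4q_G - 2(q_B) = 0.
So q_B = (47 - 2q_G)/4 and q_G = (67 - 2q_B)/4.
Substituting one into the other gives q_B = 9/2 and q_G = 29/2.
Total output Q = 9/2 + 29/2 = 19.

19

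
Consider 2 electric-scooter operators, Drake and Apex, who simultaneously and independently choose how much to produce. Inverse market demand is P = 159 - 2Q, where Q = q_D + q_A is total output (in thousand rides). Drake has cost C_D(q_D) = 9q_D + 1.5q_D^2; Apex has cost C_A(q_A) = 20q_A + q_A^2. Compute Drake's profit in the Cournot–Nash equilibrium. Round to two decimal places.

937.74

Drake's profit: π_D = (159 - 2Q)q_D - (9q_D + (3/2)q_D²). Setting ∂π_D/∂q_D = 0: 150 - 7q_D - 2(q_A) = 0.
Apex's profit: π_A = (159 - 2Q)q_A - (20q_A + q_A²). Setting ∂π_A/∂q_A = 0: 139 - 6q_A - 2(q_D) = 0.
So q_D = (150 - 2q_A)/7 and q_A = (139 - 2q_D)/6.
Substituting one into the other gives q_D = 311/19 and q_A = 673/38.
Price P = 159 - 2·(1295/38) = 1726/19.
Drake's profit: (1726/19)·(311/19) - 9·(311/19) - (3/2)(311/19)² = 937.7382.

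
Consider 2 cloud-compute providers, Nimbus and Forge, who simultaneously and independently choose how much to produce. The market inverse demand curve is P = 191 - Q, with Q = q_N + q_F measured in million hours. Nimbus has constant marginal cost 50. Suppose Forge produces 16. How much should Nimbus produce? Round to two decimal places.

With the rival's output fixed at 16, Nimbus's profit is π_N = (191 - 16 - q_N)q_N - (50q_N) = (175 - q_N)q_N - (50q_N).
∂π_N/∂q_N = 125 - 2q_N = 0, so q_N = 125/2.

62.50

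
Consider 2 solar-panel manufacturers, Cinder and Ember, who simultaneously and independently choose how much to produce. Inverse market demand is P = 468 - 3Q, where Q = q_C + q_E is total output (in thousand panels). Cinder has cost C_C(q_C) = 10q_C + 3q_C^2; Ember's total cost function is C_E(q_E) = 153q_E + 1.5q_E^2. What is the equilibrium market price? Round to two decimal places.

Cinder's profit: π_C = (468 - 3Q)q_C - (10q_C + 3q_C²). Setting ∂π_C/∂q_C = 0: 458 - 12q_C - 3(q_E) = 0.
Ember's first-order condition: 315 - 9q_E - 3(q_C) = 0.
So q_C = (458 - 3q_E)/12 and q_E = (315 - 3q_C)/9.
Substituting one into the other gives q_C = 353/11 and q_E = 802/33.
Total output Q = 1861/33, so price P = 468 - 3·(1861/33) = 298.8182.

298.82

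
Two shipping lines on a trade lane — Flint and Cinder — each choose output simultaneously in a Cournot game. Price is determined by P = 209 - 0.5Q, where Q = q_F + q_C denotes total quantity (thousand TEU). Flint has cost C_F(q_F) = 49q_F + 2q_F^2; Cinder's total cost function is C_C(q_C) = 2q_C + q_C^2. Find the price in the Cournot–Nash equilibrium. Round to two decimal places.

163.86

Flint's profit: π_F = (209 - 0.5Q)q_F - (49q_F + 2q_F²). Setting ∂π_F/∂q_F = 0: 160 - 5q_F - (1/2)(q_C) = 0.
Cinder's first-order condition: 207 - 3q_C - (1/2)(q_F) = 0.
Best responses: q_F = (160 - (1/2)q_C)/5, q_C = (207 - (1/2)q_F)/3.
Substituting one into the other gives q_F = 1506/59 and q_C = 64.7458.
Total output Q = 90.2712, so price P = 209 - (1/2)·90.2712 = 163.8644.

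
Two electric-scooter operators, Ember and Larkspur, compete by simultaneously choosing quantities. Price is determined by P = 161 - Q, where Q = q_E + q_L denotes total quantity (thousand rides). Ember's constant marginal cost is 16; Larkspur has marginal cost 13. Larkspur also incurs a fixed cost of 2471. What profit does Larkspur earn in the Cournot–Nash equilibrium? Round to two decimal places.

Ember's profit: π_E = (161 - Q)q_E - (16q_E). Setting ∂π_E/∂q_E = 0: 145 - 2q_E - (q_L) = 0.
Larkspur's profit: π_L = (161 - Q)q_L - (13q_L). Setting ∂π_L/∂q_L = 0: 148 - 2q_L - (q_E) = 0.
Best responses: q_E = (145 - q_L)/2, q_L = (148 - q_E)/2.
Solving the pair: q_E = 142/3, q_L = 151/3.
Price P = 161 - 293/3 = 190/3.
Larkspur's profit: (190/3 - 13)·(151/3) - 2471 = 562/9.

62.44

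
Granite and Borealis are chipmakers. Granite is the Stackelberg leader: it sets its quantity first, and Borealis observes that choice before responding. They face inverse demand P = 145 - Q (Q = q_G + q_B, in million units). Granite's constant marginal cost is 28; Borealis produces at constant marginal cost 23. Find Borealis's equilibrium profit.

Solve by backward induction. Given q_G, the follower Borealis maximises π_B = (145 - q_G - q_B)q_B - 23q_B.
Follower FOC: 122 - q_G - 2q_B = 0, so q_B(q_G) = (122 - q_G)/2.
The leader anticipates this reaction. Substituting into P = 145 - Q gives P = 84 - (1/2)q_G, so π_G = (84 - (1/2)q_G)q_G - 28q_G.
Leader FOC: 56 - q_G = 0, so q_G = 56.
Then q_B = (122 - 56)/2 = 33.
Price P = 145 - 89 = 56.
Borealis's profit: (56 - 23)·33 = 1089.

1089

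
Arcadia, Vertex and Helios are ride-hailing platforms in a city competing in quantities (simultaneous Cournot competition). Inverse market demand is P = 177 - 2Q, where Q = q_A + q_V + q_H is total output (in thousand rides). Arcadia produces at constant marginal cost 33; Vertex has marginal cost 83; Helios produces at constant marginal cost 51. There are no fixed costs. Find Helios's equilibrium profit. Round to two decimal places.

612.50

Arcadia's profit: π_A = (177 - 2Q)q_A - (33q_A). Setting ∂π_A/∂q_A = 0: 144 - 4q_A - 2(q_V + q_H) = 0.
Vertex's profit: π_V = (177 - 2Q)q_V - (83q_V). Setting ∂π_V/∂q_V = 0: 94 - 4q_V - 2(q_A + q_H) = 0.
Helios's first-order condition: 126 - 4q_H - 2(q_A + q_V) = 0.
Adding the 3 conditions: 364 − 4Q − 4Q = 0, i.e. Q = 91/2.
Back-substituting: q_A = (144 − 91)/2 = 53/2, q_V = (94 − 91)/2 = 3/2, q_H = (126 − 91)/2 = 35/2.
Price P = 177 - 2·(91/2) = 86.
Helios's profit: (86 - 51)·(35/2) = 1225/2.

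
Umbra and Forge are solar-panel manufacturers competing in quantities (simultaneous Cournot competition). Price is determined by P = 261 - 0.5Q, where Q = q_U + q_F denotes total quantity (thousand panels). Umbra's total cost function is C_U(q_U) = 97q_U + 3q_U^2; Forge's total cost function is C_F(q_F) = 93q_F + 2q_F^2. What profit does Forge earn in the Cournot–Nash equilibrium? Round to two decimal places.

Umbra's profit: π_U = (261 - 0.5Q)q_U - (97q_U + 3q_U²). Setting ∂π_U/∂q_U = 0: 164 - 7q_U - (1/2)(q_F) = 0.
Forge's profit: π_F = (261 - 0.5Q)q_F - (93q_F + 2q_F²). Setting ∂π_F/∂q_F = 0: 168 - 5q_F - (1/2)(q_U) = 0.
Rearranging gives the reaction functions q_U = (164 - (1/2)q_F)/7 and q_F = (168 - (1/2)q_U)/5.
Substituting one into the other gives q_U = 21.1799 and q_F = 31.4820.
Price P = 261 - (1/2)·52.6619 = 234.6691.
Forge's profit: 234.6691·31.4820 - 93·31.4820 - 2·31.4820² = 2477.7931.

2477.79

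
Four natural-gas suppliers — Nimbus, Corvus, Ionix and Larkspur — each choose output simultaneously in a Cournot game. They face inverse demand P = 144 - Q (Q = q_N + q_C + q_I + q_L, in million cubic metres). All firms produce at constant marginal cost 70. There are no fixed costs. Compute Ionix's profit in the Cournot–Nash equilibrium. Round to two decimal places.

219.04

Each firm earns π_i = (144 - Q)q_i - 70q_i.
Setting ∂π_i/∂q_i = 0 with rivals' quantities fixed: 74 - 2q_i - Σ_{j≠i} q_j = 0.
With identical firms every q_j equals q_i, so Σ_{j≠i} q_j = 3q_i and 74 = 5q_i, giving q_i = 74/5.
Price P = 144 - 296/5 = 424/5.
Ionix's profit: (424/5 - 70)·(74/5) = 219.0400.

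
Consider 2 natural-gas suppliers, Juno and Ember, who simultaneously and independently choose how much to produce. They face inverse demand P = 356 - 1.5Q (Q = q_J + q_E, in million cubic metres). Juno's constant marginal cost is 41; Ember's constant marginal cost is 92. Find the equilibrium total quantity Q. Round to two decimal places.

128.67

Juno's profit: π_J = (356 - 1.5Q)q_J - (41q_J). Setting ∂π_J/∂q_J = 0: 315 - 3q_J - (3/2)(q_E) = 0.
Ember's profit: π_E = (356 - 1.5Q)q_E - (92q_E). Setting ∂π_E/∂q_E = 0: 264 - 3q_E - (3/2)(q_J) = 0.
Rearranging gives the reaction functions q_J = (315 - (3/2)q_E)/3 and q_E = (264 - (3/2)q_J)/3.
Solving the pair: q_J = 244/3, q_E = 142/3.
Total output Q = 244/3 + 142/3 = 386/3.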